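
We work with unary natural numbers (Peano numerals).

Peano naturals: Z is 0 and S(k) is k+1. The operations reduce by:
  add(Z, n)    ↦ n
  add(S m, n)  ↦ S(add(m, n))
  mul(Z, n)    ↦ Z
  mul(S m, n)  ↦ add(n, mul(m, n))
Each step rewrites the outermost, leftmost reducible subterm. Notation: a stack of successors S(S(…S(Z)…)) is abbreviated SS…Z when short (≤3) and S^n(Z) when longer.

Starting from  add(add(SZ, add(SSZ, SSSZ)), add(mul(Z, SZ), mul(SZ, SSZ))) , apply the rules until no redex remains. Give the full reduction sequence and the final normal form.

  start: add(add(SZ, add(SSZ, SSSZ)), add(mul(Z, SZ), mul(SZ, SSZ)))
  step 1: add(S(add(Z, add(SSZ, SSSZ))), add(mul(Z, SZ), mul(SZ, SSZ)))
  step 2: S(add(add(Z, add(SSZ, SSSZ)), add(mul(Z, SZ), mul(SZ, SSZ))))
  step 3: S(add(add(SSZ, SSSZ), add(mul(Z, SZ), mul(SZ, SSZ))))
  step 4: S(add(S(add(SZ, SSSZ)), add(mul(Z, SZ), mul(SZ, SSZ))))
  step 5: S(S(add(add(SZ, SSSZ), add(mul(Z, SZ), mul(SZ, SSZ)))))
  step 6: S(S(add(S(add(Z, SSSZ)), add(mul(Z, SZ), mul(SZ, SSZ)))))
  step 7: S(S(S(add(add(Z, SSSZ), add(mul(Z, SZ), mul(SZ, SSZ))))))
  step 8: S(S(S(add(SSSZ, add(mul(Z, SZ), mul(SZ, SSZ))))))
  step 9: S(S(S(S(add(SSZ, add(mul(Z, SZ), mul(SZ, SSZ)))))))
  step 10: S(S(S(S(S(add(SZ, add(mul(Z, SZ), mul(SZ, SSZ))))))))
  step 11: S(S(S(S(S(S(add(Z, add(mul(Z, SZ), mul(SZ, SSZ)))))))))
  step 12: S(S(S(S(S(S(add(mul(Z, SZ), mul(SZ, SSZ))))))))
  step 13: S(S(S(S(S(S(add(Z, mul(SZ, SSZ))))))))
  step 14: S(S(S(S(S(S(mul(SZ, SSZ)))))))
  step 15: S(S(S(S(S(S(add(SSZ, mul(Z, SSZ))))))))
  step 16: S(S(S(S(S(S(S(add(SZ, mul(Z, SSZ)))))))))
  step 17: S(S(S(S(S(S(S(S(add(Z, mul(Z, SSZ))))))))))
  step 18: S(S(S(S(S(S(S(S(mul(Z, SSZ)))))))))
  step 19: S^8(Z)

Answer: normal form = S^8(Z)  (in 19 steps)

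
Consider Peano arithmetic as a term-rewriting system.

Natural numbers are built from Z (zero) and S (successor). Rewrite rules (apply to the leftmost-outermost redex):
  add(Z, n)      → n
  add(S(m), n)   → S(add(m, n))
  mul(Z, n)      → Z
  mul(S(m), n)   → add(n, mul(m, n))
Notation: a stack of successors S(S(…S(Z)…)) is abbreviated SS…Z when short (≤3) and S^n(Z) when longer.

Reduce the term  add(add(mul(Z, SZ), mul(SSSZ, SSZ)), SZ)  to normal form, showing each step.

  start: add(add(mul(Z, SZ), mul(SSSZ, SSZ)), SZ)
  step 1: add(add(Z, mul(SSSZ, SSZ)), SZ)
  step 2: add(mul(SSSZ, SSZ), SZ)
  step 3: add(add(SSZ, mul(SSZ, SSZ)), SZ)
  step 4: add(S(add(SZ, mul(SSZ, SSZ))), SZ)
  step 5: S(add(add(SZ, mul(SSZ, SSZ)), SZ))
  step 6: S(add(S(add(Z, mul(SSZ, SSZ))), SZ))
  step 7: S(S(add(add(Z, mul(SSZ, SSZ)), SZ)))
  step 8: S(S(add(mul(SSZ, SSZ), SZ)))
  step 9: S(S(add(add(SSZ, mul(SZ, SSZ)), SZ)))
  step 10: S(S(add(S(add(SZ, mul(SZ, SSZ))), SZ)))
  step 11: S(S(S(add(add(SZ, mul(SZ, SSZ)), SZ))))
  step 12: S(S(S(add(S(add(Z, mul(SZ, SSZ))), SZ))))
  step 13: S(S(S(S(add(add(Z, mul(SZ, SSZ)), SZ)))))
  step 14: S(S(S(S(add(mul(SZ, SSZ), SZ)))))
  step 15: S(S(S(S(add(add(SSZ, mul(Z, SSZ)), SZ)))))
  step 16: S(S(S(S(add(S(add(SZ, mul(Z, SSZ))), SZ)))))
  step 17: S(S(S(S(S(add(add(SZ, mul(Z, SSZ)), SZ))))))
  step 18: S(S(S(S(S(add(S(add(Z, mul(Z, SSZ))), SZ))))))
  step 19: S(S(S(S(S(S(add(add(Z, mul(Z, SSZ)), SZ)))))))
  step 20: S(S(S(S(S(S(add(mul(Z, SSZ), SZ)))))))
  step 21: S(S(S(S(S(S(add(Z, SZ)))))))
  step 22: S^7(Z)

Answer: normal form = S^7(Z)  (in 22 steps)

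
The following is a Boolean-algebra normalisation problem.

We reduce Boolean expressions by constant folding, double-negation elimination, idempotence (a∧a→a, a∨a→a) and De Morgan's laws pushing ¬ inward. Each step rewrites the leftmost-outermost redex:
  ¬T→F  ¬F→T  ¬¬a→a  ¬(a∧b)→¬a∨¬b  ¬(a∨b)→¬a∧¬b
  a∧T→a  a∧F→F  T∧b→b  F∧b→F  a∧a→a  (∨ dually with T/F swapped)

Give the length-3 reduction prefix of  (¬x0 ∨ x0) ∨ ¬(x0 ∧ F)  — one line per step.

Answer: after 3 steps: (¬x0 ∨ x0) ∨ T

Derivation:
  start: (¬x0 ∨ x0) ∨ ¬(x0 ∧ F)
  [1] (¬x0 ∨ x0) ∨ (¬x0 ∨ ¬F)
  [2] (¬x0 ∨ x0) ∨ (¬x0 ∨ T)
  [3] (¬x0 ∨ x0) ∨ T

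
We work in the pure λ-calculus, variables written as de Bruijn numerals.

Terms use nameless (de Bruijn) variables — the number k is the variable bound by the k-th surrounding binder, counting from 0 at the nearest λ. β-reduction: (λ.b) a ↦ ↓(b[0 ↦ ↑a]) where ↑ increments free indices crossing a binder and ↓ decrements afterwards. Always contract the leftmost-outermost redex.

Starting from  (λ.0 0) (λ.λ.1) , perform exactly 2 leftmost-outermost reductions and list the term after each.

  start: (λ.0 0) (λ.λ.1)
  step 1: (λ.λ.1) (λ.λ.1)
  step 2: λ.λ.λ.1

Answer: after 2 steps: λ.λ.λ.1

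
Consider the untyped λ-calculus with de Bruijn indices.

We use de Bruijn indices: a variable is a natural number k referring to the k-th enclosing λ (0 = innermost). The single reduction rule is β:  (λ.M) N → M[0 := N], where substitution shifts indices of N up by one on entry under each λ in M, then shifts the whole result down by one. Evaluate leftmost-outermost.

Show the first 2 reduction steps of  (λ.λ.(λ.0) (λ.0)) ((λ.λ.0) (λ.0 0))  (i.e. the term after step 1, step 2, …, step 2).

Answer: after 2 steps: λ.λ.0

Reduction:
  start: (λ.λ.(λ.0) (λ.0)) ((λ.λ.0) (λ.0 0))
  →1  λ.(λ.0) (λ.0)
  →2  λ.λ.0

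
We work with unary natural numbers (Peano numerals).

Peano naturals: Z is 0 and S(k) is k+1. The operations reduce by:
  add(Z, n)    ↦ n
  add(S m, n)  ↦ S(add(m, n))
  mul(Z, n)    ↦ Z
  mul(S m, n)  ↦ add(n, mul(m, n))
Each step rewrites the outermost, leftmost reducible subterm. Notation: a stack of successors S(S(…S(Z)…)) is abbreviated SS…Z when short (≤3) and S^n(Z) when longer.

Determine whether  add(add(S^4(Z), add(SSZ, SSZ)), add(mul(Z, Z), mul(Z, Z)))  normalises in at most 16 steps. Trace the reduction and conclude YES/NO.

Answer: NO — after 16 steps the term is S(S(S(S(S(S(S(S(add(Z, add(mul(Z, Z), mul(Z, Z))))))))))), not yet normal

Derivation:
  start: add(add(S^4(Z), add(SSZ, SSZ)), add(mul(Z, Z), mul(Z, Z)))
  [1] add(S(add(SSSZ, add(SSZ, SSZ))), add(mul(Z, Z), mul(Z, Z)))
  [2] S(add(add(SSSZ, add(SSZ, SSZ)), add(mul(Z, Z), mul(Z, Z))))
  [3] S(add(S(add(SSZ, add(SSZ, SSZ))), add(mul(Z, Z), mul(Z, Z))))
  [4] S(S(add(add(SSZ, add(SSZ, SSZ)), add(mul(Z, Z), mul(Z, Z)))))
  [5] S(S(add(S(add(SZ, add(SSZ, SSZ))), add(mul(Z, Z), mul(Z, Z)))))
  [6] S(S(S(add(add(SZ, add(SSZ, SSZ)), add(mul(Z, Z), mul(Z, Z))))))
  [7] S(S(S(add(S(add(Z, add(SSZ, SSZ))), add(mul(Z, Z), mul(Z, Z))))))
  [8] S(S(S(S(add(add(Z, add(SSZ, SSZ)), add(mul(Z, Z), mul(Z, Z)))))))
  [9] S(S(S(S(add(add(SSZ, SSZ), add(mul(Z, Z), mul(Z, Z)))))))
  [10] S(S(S(S(add(S(add(SZ, SSZ)), add(mul(Z, Z), mul(Z, Z)))))))
  [11] S(S(S(S(S(add(add(SZ, SSZ), add(mul(Z, Z), mul(Z, Z))))))))
  [12] S(S(S(S(S(add(S(add(Z, SSZ)), add(mul(Z, Z), mul(Z, Z))))))))
  [13] S(S(S(S(S(S(add(add(Z, SSZ), add(mul(Z, Z), mul(Z, Z)))))))))
  [14] S(S(S(S(S(S(add(SSZ, add(mul(Z, Z), mul(Z, Z)))))))))
  [15] S(S(S(S(S(S(S(add(SZ, add(mul(Z, Z), mul(Z, Z))))))))))
  [16] S(S(S(S(S(S(S(S(add(Z, add(mul(Z, Z), mul(Z, Z)))))))))))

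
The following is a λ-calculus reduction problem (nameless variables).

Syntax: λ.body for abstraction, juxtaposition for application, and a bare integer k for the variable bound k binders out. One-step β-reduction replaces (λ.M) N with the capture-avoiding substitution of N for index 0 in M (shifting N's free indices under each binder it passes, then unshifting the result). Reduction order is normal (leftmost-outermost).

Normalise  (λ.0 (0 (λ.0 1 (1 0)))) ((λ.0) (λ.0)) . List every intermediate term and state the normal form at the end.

Answer: normal form = λ.0 (λ.0) 0  (in 8 steps)

Derivation:
  start: (λ.0 (0 (λ.0 1 (1 0)))) ((λ.0) (λ.0))
  step 1: (λ.0) (λ.0) ((λ.0) (λ.0) (λ.0 ((λ.0) (λ.0)) ((λ.0) (λ.0) 0)))
  step 2: (λ.0) ((λ.0) (λ.0) (λ.0 ((λ.0) (λ.0)) ((λ.0) (λ.0) 0)))
  step 3: (λ.0) (λ.0) (λ.0 ((λ.0) (λ.0)) ((λ.0) (λ.0) 0))
  step 4: (λ.0) (λ.0 ((λ.0) (λ.0)) ((λ.0) (λ.0) 0))
  step 5: λ.0 ((λ.0) (λ.0)) ((λ.0) (λ.0) 0)
  step 6: λ.0 (λ.0) ((λ.0) (λ.0) 0)
  step 7: λ.0 (λ.0) ((λ.0) 0)
  step 8: λ.0 (λ.0) 0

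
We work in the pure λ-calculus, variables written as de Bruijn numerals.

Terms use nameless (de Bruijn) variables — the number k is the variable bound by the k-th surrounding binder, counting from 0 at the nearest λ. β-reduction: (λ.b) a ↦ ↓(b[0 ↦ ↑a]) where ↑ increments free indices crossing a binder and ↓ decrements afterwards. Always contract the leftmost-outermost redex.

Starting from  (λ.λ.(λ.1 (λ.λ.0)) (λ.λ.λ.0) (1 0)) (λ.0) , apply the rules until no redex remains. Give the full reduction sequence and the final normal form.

  start: (λ.λ.(λ.1 (λ.λ.0)) (λ.λ.λ.0) (1 0)) (λ.0)
  [1] λ.(λ.1 (λ.λ.0)) (λ.λ.λ.0) ((λ.0) 0)
  [2] λ.0 (λ.λ.0) ((λ.0) 0)
  [3] λ.0 (λ.λ.0) 0

Answer: normal form = λ.0 (λ.λ.0) 0  (in 3 steps)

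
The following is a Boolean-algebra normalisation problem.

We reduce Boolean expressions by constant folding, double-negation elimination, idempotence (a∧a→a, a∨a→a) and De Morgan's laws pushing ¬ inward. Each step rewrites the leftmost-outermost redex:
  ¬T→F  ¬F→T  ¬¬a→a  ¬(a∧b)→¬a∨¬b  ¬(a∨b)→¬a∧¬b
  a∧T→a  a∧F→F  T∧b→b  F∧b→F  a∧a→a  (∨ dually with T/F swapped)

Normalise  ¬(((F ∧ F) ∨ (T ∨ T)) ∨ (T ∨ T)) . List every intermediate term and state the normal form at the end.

  start: ¬(((F ∧ F) ∨ (T ∨ T)) ∨ (T ∨ T))
  step 1: ¬((F ∧ F) ∨ (T ∨ T)) ∧ ¬(T ∨ T)
  step 2: (¬(F ∧ F) ∧ ¬(T ∨ T)) ∧ ¬(T ∨ T)
  step 3: ((¬F ∨ ¬F) ∧ ¬(T ∨ T)) ∧ ¬(T ∨ T)
  step 4: (¬F ∧ ¬(T ∨ T)) ∧ ¬(T ∨ T)
  step 5: (T ∧ ¬(T ∨ T)) ∧ ¬(T ∨ T)
  step 6: ¬(T ∨ T) ∧ ¬(T ∨ T)
  step 7: ¬(T ∨ T)
  step 8: ¬T ∧ ¬T
  step 9: ¬T
  step 10: F

Answer: normal form = F  (in 10 steps)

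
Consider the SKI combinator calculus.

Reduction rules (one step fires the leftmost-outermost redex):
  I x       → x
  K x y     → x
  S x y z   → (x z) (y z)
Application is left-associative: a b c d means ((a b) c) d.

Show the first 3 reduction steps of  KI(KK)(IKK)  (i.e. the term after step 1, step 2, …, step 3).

Answer: after 3 steps: KK

Derivation:
  start: KI(KK)(IKK)
  step 1: I(IKK)
  step 2: IKK
  step 3: KK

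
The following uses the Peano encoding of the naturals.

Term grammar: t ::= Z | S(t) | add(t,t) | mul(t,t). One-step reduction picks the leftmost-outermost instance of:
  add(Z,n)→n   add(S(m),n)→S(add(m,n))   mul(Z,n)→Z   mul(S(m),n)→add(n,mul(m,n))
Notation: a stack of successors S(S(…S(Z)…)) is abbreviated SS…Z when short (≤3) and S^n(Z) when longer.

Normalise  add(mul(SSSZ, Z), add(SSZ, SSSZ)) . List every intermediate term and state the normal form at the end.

  start: add(mul(SSSZ, Z), add(SSZ, SSSZ))
  →1  add(add(Z, mul(SSZ, Z)), add(SSZ, SSSZ))
  →2  add(mul(SSZ, Z), add(SSZ, SSSZ))
  →3  add(add(Z, mul(SZ, Z)), add(SSZ, SSSZ))
  →4  add(mul(SZ, Z), add(SSZ, SSSZ))
  →5  add(add(Z, mul(Z, Z)), add(SSZ, SSSZ))
  →6  add(mul(Z, Z), add(SSZ, SSSZ))
  →7  add(Z, add(SSZ, SSSZ))
  →8  add(SSZ, SSSZ)
  →9  S(add(SZ, SSSZ))
  →10  S(S(add(Z, SSSZ)))
  →11  S^5(Z)

Answer: normal form = S^5(Z)  (in 11 steps)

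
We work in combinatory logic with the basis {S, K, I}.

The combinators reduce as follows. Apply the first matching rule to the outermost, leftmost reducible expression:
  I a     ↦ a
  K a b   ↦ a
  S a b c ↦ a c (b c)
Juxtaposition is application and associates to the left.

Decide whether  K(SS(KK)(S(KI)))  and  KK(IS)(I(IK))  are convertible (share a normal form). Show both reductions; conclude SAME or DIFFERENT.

Answer: DIFFERENT — A ⇓ K(S(S(KI))K), B ⇓ KK

Derivation:
Term A:
  start: K(SS(KK)(S(KI)))
  [1] K(S(S(KI))(KK(S(KI))))
  [2] K(S(S(KI))K)

Term B:
  start: KK(IS)(I(IK))
  [1] K(I(IK))
  [2] K(IK)
  [3] KK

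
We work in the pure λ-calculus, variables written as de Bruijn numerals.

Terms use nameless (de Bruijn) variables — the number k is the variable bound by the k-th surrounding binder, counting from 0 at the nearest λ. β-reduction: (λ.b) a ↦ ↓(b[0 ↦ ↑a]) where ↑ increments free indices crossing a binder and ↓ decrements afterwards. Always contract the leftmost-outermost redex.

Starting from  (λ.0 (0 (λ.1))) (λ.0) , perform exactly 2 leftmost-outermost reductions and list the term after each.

  start: (λ.0 (0 (λ.1))) (λ.0)
  →1  (λ.0) ((λ.0) (λ.λ.0))
  →2  (λ.0) (λ.λ.0)

Answer: after 2 steps: (λ.0) (λ.λ.0)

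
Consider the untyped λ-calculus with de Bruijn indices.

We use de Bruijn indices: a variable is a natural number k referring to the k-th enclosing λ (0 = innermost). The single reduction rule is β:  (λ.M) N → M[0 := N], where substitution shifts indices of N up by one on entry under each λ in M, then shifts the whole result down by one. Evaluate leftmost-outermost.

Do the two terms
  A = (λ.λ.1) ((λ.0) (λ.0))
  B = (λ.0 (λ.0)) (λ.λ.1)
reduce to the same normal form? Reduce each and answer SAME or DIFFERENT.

Term A:
  start: (λ.λ.1) ((λ.0) (λ.0))
  →1  λ.(λ.0) (λ.0)
  →2  λ.λ.0

Term B:
  start: (λ.0 (λ.0)) (λ.λ.1)
  →1  (λ.λ.1) (λ.0)
  →2  λ.λ.0

Answer: SAME — A ⇓ λ.λ.0, B ⇓ λ.λ.0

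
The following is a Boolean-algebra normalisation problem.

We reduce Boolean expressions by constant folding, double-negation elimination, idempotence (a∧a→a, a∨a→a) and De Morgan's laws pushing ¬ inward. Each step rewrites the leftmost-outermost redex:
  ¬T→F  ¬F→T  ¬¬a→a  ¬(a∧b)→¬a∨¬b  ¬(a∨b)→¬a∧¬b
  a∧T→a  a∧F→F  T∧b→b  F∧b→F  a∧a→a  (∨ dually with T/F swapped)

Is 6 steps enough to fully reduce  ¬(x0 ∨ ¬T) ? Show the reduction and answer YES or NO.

  start: ¬(x0 ∨ ¬T)
  step 1: ¬x0 ∧ ¬¬T
  step 2: ¬x0 ∧ T
  step 3: ¬x0

Answer: YES — reaches normal form ¬x0 in 3 ≤ 6 steps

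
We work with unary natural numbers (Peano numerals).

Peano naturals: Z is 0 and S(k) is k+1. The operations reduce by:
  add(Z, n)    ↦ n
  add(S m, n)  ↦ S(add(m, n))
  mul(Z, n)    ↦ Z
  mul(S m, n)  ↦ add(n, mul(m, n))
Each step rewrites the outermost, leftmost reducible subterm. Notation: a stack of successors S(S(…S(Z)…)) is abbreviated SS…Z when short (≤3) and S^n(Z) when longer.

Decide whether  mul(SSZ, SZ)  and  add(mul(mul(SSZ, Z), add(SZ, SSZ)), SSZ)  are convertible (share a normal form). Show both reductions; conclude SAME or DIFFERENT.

Term A:
  start: mul(SSZ, SZ)
  →1  add(SZ, mul(SZ, SZ))
  →2  S(add(Z, mul(SZ, SZ)))
  →3  S(mul(SZ, SZ))
  →4  S(add(SZ, mul(Z, SZ)))
  →5  S(S(add(Z, mul(Z, SZ))))
  →6  S(S(mul(Z, SZ)))
  →7  SSZ

Term B:
  start: add(mul(mul(SSZ, Z), add(SZ, SSZ)), SSZ)
  →1  add(mul(add(Z, mul(SZ, Z)), add(SZ, SSZ)), SSZ)
  →2  add(mul(mul(SZ, Z), add(SZ, SSZ)), SSZ)
  →3  add(mul(add(Z, mul(Z, Z)), add(SZ, SSZ)), SSZ)
  →4  add(mul(mul(Z, Z), add(SZ, SSZ)), SSZ)
  →5  add(mul(Z, add(SZ, SSZ)), SSZ)
  →6  add(Z, SSZ)
  →7  SSZ

Answer: SAME — A ⇓ SSZ, B ⇓ SSZ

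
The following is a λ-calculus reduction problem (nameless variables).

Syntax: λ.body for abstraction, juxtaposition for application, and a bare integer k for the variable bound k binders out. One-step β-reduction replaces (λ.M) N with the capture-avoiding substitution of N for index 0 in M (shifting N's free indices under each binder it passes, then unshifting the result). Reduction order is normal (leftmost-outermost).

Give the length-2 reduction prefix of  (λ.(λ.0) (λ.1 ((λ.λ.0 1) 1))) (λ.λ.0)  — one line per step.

  start: (λ.(λ.0) (λ.1 ((λ.λ.0 1) 1))) (λ.λ.0)
  [1] (λ.0) (λ.(λ.λ.0) ((λ.λ.0 1) (λ.λ.0)))
  [2] λ.(λ.λ.0) ((λ.λ.0 1) (λ.λ.0))

Answer: after 2 steps: λ.(λ.λ.0) ((λ.λ.0 1) (λ.λ.0))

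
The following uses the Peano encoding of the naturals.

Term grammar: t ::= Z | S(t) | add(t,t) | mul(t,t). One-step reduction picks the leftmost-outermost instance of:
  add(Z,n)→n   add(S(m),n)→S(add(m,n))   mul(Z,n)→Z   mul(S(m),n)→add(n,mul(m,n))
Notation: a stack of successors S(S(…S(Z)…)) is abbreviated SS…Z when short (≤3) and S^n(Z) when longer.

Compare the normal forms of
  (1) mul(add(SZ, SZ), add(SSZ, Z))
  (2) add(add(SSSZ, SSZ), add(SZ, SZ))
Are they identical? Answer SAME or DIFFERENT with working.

Term A:
  start: mul(add(SZ, SZ), add(SSZ, Z))
  step 1: mul(S(add(Z, SZ)), add(SSZ, Z))
  step 2: add(add(SSZ, Z), mul(add(Z, SZ), add(SSZ, Z)))
  step 3: add(S(add(SZ, Z)), mul(add(Z, SZ), add(SSZ, Z)))
  step 4: S(add(add(SZ, Z), mul(add(Z, SZ), add(SSZ, Z))))
  step 5: S(add(S(add(Z, Z)), mul(add(Z, SZ), add(SSZ, Z))))
  step 6: S(S(add(add(Z, Z), mul(add(Z, SZ), add(SSZ, Z)))))
  step 7: S(S(add(Z, mul(add(Z, SZ), add(SSZ, Z)))))
  step 8: S(S(mul(add(Z, SZ), add(SSZ, Z))))
  step 9: S(S(mul(SZ, add(SSZ, Z))))
  step 10: S(S(add(add(SSZ, Z), mul(Z, add(SSZ, Z)))))
  step 11: S(S(add(S(add(SZ, Z)), mul(Z, add(SSZ, Z)))))
  step 12: S(S(S(add(add(SZ, Z), mul(Z, add(SSZ, Z))))))
  step 13: S(S(S(add(S(add(Z, Z)), mul(Z, add(SSZ, Z))))))
  step 14: S(S(S(S(add(add(Z, Z), mul(Z, add(SSZ, Z)))))))
  step 15: S(S(S(S(add(Z, mul(Z, add(SSZ, Z)))))))
  step 16: S(S(S(S(mul(Z, add(SSZ, Z))))))
  step 17: S^4(Z)

Term B:
  start: add(add(SSSZ, SSZ), add(SZ, SZ))
  step 1: add(S(add(SSZ, SSZ)), add(SZ, SZ))
  step 2: S(add(add(SSZ, SSZ), add(SZ, SZ)))
  step 3: S(add(S(add(SZ, SSZ)), add(SZ, SZ)))
  step 4: S(S(add(add(SZ, SSZ), add(SZ, SZ))))
  step 5: S(S(add(S(add(Z, SSZ)), add(SZ, SZ))))
  step 6: S(S(S(add(add(Z, SSZ), add(SZ, SZ)))))
  step 7: S(S(S(add(SSZ, add(SZ, SZ)))))
  step 8: S(S(S(S(add(SZ, add(SZ, SZ))))))
  step 9: S(S(S(S(S(add(Z, add(SZ, SZ)))))))
  step 10: S(S(S(S(S(add(SZ, SZ))))))
  step 11: S(S(S(S(S(S(add(Z, SZ)))))))
  step 12: S^7(Z)

Answer: DIFFERENT — A ⇓ S^4(Z), B ⇓ S^7(Z)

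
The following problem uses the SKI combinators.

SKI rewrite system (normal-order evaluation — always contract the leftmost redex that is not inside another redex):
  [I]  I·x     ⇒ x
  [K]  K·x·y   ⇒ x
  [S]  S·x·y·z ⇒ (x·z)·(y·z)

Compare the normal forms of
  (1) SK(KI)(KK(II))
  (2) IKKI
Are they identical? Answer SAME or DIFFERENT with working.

Term A:
  start: SK(KI)(KK(II))
  step 1: K(KK(II))(KI(KK(II)))
  step 2: KK(II)
  step 3: K

Term B:
  start: IKKI
  step 1: KKI
  step 2: K

Answer: SAME — A ⇓ K, B ⇓ K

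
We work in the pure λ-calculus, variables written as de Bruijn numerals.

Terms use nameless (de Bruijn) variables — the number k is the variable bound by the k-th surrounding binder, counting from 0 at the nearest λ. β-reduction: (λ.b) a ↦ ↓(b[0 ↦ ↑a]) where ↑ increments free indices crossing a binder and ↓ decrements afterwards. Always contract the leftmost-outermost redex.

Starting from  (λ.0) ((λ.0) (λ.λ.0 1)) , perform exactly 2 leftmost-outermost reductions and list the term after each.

  start: (λ.0) ((λ.0) (λ.λ.0 1))
  [1] (λ.0) (λ.λ.0 1)
  [2] λ.λ.0 1

Answer: after 2 steps: λ.λ.0 1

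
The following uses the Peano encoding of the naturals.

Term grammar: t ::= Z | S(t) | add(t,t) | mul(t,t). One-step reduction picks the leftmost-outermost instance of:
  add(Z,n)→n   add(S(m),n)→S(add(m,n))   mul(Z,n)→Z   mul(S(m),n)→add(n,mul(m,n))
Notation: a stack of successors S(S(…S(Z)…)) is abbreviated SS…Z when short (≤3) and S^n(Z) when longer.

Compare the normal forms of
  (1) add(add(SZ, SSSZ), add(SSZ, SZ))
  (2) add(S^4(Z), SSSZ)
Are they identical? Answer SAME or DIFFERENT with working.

Answer: SAME — A ⇓ S^7(Z), B ⇓ S^7(Z)

Derivation:
Term A:
  start: add(add(SZ, SSSZ), add(SSZ, SZ))
  →1  add(S(add(Z, SSSZ)), add(SSZ, SZ))
  →2  S(add(add(Z, SSSZ), add(SSZ, SZ)))
  →3  S(add(SSSZ, add(SSZ, SZ)))
  →4  S(S(add(SSZ, add(SSZ, SZ))))
  →5  S(S(S(add(SZ, add(SSZ, SZ)))))
  →6  S(S(S(S(add(Z, add(SSZ, SZ))))))
  →7  S(S(S(S(add(SSZ, SZ)))))
  →8  S(S(S(S(S(add(SZ, SZ))))))
  →9  S(S(S(S(S(S(add(Z, SZ)))))))
  →10  S^7(Z)

Term B:
  start: add(S^4(Z), SSSZ)
  →1  S(add(SSSZ, SSSZ))
  →2  S(S(add(SSZ, SSSZ)))
  →3  S(S(S(add(SZ, SSSZ))))
  →4  S(S(S(S(add(Z, SSSZ)))))
  →5  S^7(Z)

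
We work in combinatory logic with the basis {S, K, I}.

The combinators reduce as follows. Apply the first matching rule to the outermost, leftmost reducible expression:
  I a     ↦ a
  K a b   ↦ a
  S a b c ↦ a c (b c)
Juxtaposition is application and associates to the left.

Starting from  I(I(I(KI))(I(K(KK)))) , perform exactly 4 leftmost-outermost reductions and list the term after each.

  start: I(I(I(KI))(I(K(KK))))
  step 1: I(I(KI))(I(K(KK)))
  step 2: I(KI)(I(K(KK)))
  step 3: KI(I(K(KK)))
  step 4: I

Answer: after 4 steps: I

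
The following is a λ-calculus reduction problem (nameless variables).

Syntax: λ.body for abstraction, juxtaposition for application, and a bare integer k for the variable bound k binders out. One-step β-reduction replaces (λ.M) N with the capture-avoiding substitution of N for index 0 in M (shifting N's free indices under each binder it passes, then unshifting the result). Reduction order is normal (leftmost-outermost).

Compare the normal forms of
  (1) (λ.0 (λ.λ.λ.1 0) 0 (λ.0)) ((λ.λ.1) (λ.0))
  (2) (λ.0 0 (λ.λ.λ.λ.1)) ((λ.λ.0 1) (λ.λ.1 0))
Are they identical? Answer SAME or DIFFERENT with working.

Answer: DIFFERENT — A ⇓ λ.0, B ⇓ λ.λ.λ.λ.1

Working:
Term A:
  start: (λ.0 (λ.λ.λ.1 0) 0 (λ.0)) ((λ.λ.1) (λ.0))
  →1  (λ.λ.1) (λ.0) (λ.λ.λ.1 0) ((λ.λ.1) (λ.0)) (λ.0)
  →2  (λ.λ.0) (λ.λ.λ.1 0) ((λ.λ.1) (λ.0)) (λ.0)
  →3  (λ.0) ((λ.λ.1) (λ.0)) (λ.0)
  →4  (λ.λ.1) (λ.0) (λ.0)
  →5  (λ.λ.0) (λ.0)
  →6  λ.0

Term B:
  start: (λ.0 0 (λ.λ.λ.λ.1)) ((λ.λ.0 1) (λ.λ.1 0))
  →1  (λ.λ.0 1) (λ.λ.1 0) ((λ.λ.0 1) (λ.λ.1 0)) (λ.λ.λ.λ.1)
  →2  (λ.0 (λ.λ.1 0)) ((λ.λ.0 1) (λ.λ.1 0)) (λ.λ.λ.λ.1)
  →3  (λ.λ.0 1) (λ.λ.1 0) (λ.λ.1 0) (λ.λ.λ.λ.1)
  →4  (λ.0 (λ.λ.1 0)) (λ.λ.1 0) (λ.λ.λ.λ.1)
  →5  (λ.λ.1 0) (λ.λ.1 0) (λ.λ.λ.λ.1)
  →6  (λ.(λ.λ.1 0) 0) (λ.λ.λ.λ.1)
  →7  (λ.λ.1 0) (λ.λ.λ.λ.1)
  →8  λ.(λ.λ.λ.λ.1) 0
  →9  λ.λ.λ.λ.1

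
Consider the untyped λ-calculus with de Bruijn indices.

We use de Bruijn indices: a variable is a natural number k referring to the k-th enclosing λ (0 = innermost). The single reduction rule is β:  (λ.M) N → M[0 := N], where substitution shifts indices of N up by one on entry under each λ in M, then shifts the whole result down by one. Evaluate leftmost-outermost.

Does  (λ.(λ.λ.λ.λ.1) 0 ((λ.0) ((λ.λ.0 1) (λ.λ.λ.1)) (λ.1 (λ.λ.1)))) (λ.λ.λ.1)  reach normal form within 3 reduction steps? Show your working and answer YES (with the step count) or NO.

Answer: YES — reaches normal form λ.λ.1 in 3 ≤ 3 steps

Reduction:
  start: (λ.(λ.λ.λ.λ.1) 0 ((λ.0) ((λ.λ.0 1) (λ.λ.λ.1)) (λ.1 (λ.λ.1)))) (λ.λ.λ.1)
  →1  (λ.λ.λ.λ.1) (λ.λ.λ.1) ((λ.0) ((λ.λ.0 1) (λ.λ.λ.1)) (λ.(λ.λ.λ.1) (λ.λ.1)))
  →2  (λ.λ.λ.1) ((λ.0) ((λ.λ.0 1) (λ.λ.λ.1)) (λ.(λ.λ.λ.1) (λ.λ.1)))
  →3  λ.λ.1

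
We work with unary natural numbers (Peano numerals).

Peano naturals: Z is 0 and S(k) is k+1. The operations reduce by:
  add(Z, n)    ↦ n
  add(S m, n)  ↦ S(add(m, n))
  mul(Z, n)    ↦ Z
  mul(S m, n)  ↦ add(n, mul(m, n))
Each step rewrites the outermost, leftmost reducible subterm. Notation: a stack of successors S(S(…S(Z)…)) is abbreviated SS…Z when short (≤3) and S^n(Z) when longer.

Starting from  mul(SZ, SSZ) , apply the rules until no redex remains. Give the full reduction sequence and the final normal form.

  start: mul(SZ, SSZ)
  step 1: add(SSZ, mul(Z, SSZ))
  step 2: S(add(SZ, mul(Z, SSZ)))
  step 3: S(S(add(Z, mul(Z, SSZ))))
  step 4: S(S(mul(Z, SSZ)))
  step 5: SSZ

Answer: normal form = SSZ  (in 5 steps)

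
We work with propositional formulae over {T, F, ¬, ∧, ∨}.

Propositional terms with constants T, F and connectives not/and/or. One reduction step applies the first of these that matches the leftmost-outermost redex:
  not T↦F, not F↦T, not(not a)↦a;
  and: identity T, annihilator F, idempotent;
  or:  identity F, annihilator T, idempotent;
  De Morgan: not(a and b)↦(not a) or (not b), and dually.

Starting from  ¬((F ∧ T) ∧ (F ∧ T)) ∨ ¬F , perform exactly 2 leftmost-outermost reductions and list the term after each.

  start: ¬((F ∧ T) ∧ (F ∧ T)) ∨ ¬F
  [1] (¬(F ∧ T) ∨ ¬(F ∧ T)) ∨ ¬F
  [2] ¬(F ∧ T) ∨ ¬F

Answer: after 2 steps: ¬(F ∧ T) ∨ ¬F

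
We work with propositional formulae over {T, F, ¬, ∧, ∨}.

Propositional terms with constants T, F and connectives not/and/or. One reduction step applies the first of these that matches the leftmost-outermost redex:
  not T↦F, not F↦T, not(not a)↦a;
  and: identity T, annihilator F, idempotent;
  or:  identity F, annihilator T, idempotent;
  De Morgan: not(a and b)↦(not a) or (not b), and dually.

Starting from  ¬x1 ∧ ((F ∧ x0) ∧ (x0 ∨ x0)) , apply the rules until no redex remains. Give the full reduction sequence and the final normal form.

Answer: normal form = F  (in 3 steps)

Working:
  start: ¬x1 ∧ ((F ∧ x0) ∧ (x0 ∨ x0))
  [1] ¬x1 ∧ (F ∧ (x0 ∨ x0))
  [2] ¬x1 ∧ F
  [3] F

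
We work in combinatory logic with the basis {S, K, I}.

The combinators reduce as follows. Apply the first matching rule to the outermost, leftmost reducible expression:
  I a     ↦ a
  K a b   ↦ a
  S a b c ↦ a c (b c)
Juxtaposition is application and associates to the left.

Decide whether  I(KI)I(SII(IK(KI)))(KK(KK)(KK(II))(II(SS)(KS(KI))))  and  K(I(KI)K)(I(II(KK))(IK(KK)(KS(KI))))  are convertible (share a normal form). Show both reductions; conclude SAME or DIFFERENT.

Answer: SAME — A ⇓ I, B ⇓ I

Derivation:
Term A:
  start: I(KI)I(SII(IK(KI)))(KK(KK)(KK(II))(II(SS)(KS(KI))))
  step 1: KII(SII(IK(KI)))(KK(KK)(KK(II))(II(SS)(KS(KI))))
  step 2: I(SII(IK(KI)))(KK(KK)(KK(II))(II(SS)(KS(KI))))
  step 3: SII(IK(KI))(KK(KK)(KK(II))(II(SS)(KS(KI))))
  step 4: I(IK(KI))(I(IK(KI)))(KK(KK)(KK(II))(II(SS)(KS(KI))))
  step 5: IK(KI)(I(IK(KI)))(KK(KK)(KK(II))(II(SS)(KS(KI))))
  step 6: K(KI)(I(IK(KI)))(KK(KK)(KK(II))(II(SS)(KS(KI))))
  step 7: KI(KK(KK)(KK(II))(II(SS)(KS(KI))))
  step 8: I

Term B:
  start: K(I(KI)K)(I(II(KK))(IK(KK)(KS(KI))))
  step 1: I(KI)K
  step 2: KIK
  step 3: I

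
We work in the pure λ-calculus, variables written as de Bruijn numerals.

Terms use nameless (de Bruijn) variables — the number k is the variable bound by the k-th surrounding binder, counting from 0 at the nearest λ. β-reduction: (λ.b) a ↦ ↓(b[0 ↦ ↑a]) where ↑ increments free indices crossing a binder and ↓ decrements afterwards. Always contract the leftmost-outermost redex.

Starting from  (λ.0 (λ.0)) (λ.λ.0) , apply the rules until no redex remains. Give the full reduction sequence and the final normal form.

  start: (λ.0 (λ.0)) (λ.λ.0)
  →1  (λ.λ.0) (λ.0)
  →2  λ.0

Answer: normal form = λ.0  (in 2 steps)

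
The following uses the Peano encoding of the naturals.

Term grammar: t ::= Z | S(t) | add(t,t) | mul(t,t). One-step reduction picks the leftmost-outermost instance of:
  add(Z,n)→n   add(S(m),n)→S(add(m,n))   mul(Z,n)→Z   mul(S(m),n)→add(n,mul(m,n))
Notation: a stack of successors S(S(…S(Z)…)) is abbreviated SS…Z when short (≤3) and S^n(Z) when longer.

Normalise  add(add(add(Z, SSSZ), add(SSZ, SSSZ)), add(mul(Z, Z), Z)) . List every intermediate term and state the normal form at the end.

  start: add(add(add(Z, SSSZ), add(SSZ, SSSZ)), add(mul(Z, Z), Z))
  step 1: add(add(SSSZ, add(SSZ, SSSZ)), add(mul(Z, Z), Z))
  step 2: add(S(add(SSZ, add(SSZ, SSSZ))), add(mul(Z, Z), Z))
  step 3: S(add(add(SSZ, add(SSZ, SSSZ)), add(mul(Z, Z), Z)))
  step 4: S(add(S(add(SZ, add(SSZ, SSSZ))), add(mul(Z, Z), Z)))
  step 5: S(S(add(add(SZ, add(SSZ, SSSZ)), add(mul(Z, Z), Z))))
  step 6: S(S(add(S(add(Z, add(SSZ, SSSZ))), add(mul(Z, Z), Z))))
  step 7: S(S(S(add(add(Z, add(SSZ, SSSZ)), add(mul(Z, Z), Z)))))
  step 8: S(S(S(add(add(SSZ, SSSZ), add(mul(Z, Z), Z)))))
  step 9: S(S(S(add(S(add(SZ, SSSZ)), add(mul(Z, Z), Z)))))
  step 10: S(S(S(S(add(add(SZ, SSSZ), add(mul(Z, Z), Z))))))
  step 11: S(S(S(S(add(S(add(Z, SSSZ)), add(mul(Z, Z), Z))))))
  step 12: S(S(S(S(S(add(add(Z, SSSZ), add(mul(Z, Z), Z)))))))
  step 13: S(S(S(S(S(add(SSSZ, add(mul(Z, Z), Z)))))))
  step 14: S(S(S(S(S(S(add(SSZ, add(mul(Z, Z), Z))))))))
  step 15: S(S(S(S(S(S(S(add(SZ, add(mul(Z, Z), Z)))))))))
  step 16: S(S(S(S(S(S(S(S(add(Z, add(mul(Z, Z), Z))))))))))
  step 17: S(S(S(S(S(S(S(S(add(mul(Z, Z), Z)))))))))
  step 18: S(S(S(S(S(S(S(S(add(Z, Z)))))))))
  step 19: S^8(Z)

Answer: normal form = S^8(Z)  (in 19 steps)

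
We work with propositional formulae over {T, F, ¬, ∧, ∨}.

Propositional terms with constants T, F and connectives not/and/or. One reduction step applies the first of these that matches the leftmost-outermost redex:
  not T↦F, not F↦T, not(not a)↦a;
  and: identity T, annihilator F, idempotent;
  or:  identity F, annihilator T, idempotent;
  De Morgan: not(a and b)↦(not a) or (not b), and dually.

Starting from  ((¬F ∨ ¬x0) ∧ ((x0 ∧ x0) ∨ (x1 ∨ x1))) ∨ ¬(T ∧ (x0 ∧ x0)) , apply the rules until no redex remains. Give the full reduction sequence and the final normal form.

Answer: normal form = (x0 ∨ x1) ∨ ¬x0  (in 10 steps)

Reduction:
  start: ((¬F ∨ ¬x0) ∧ ((x0 ∧ x0) ∨ (x1 ∨ x1))) ∨ ¬(T ∧ (x0 ∧ x0))
  →1  ((T ∨ ¬x0) ∧ ((x0 ∧ x0) ∨ (x1 ∨ x1))) ∨ ¬(T ∧ (x0 ∧ x0))
  →2  (T ∧ ((x0 ∧ x0) ∨ (x1 ∨ x1))) ∨ ¬(T ∧ (x0 ∧ x0))
  →3  ((x0 ∧ x0) ∨ (x1 ∨ x1)) ∨ ¬(T ∧ (x0 ∧ x0))
  →4  (x0 ∨ (x1 ∨ x1)) ∨ ¬(T ∧ (x0 ∧ x0))
  →5  (x0 ∨ x1) ∨ ¬(T ∧ (x0 ∧ x0))
  →6  (x0 ∨ x1) ∨ (¬T ∨ ¬(x0 ∧ x0))
  →7  (x0 ∨ x1) ∨ (F ∨ ¬(x0 ∧ x0))
  →8  (x0 ∨ x1) ∨ ¬(x0 ∧ x0)
  →9  (x0 ∨ x1) ∨ (¬x0 ∨ ¬x0)
  →10  (x0 ∨ x1) ∨ ¬x0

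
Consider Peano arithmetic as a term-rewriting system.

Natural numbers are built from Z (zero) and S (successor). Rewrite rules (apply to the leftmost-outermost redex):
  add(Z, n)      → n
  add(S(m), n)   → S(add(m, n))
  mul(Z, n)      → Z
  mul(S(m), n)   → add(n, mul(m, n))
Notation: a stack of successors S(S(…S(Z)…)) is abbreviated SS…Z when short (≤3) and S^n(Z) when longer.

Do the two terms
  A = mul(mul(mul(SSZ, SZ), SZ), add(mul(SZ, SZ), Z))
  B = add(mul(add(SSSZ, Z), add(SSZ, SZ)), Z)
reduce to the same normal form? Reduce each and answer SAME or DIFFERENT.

Term A:
  start: mul(mul(mul(SSZ, SZ), SZ), add(mul(SZ, SZ), Z))
  [1] mul(mul(add(SZ, mul(SZ, SZ)), SZ), add(mul(SZ, SZ), Z))
  [2] mul(mul(S(add(Z, mul(SZ, SZ))), SZ), add(mul(SZ, SZ), Z))
  [3] mul(add(SZ, mul(add(Z, mul(SZ, SZ)), SZ)), add(mul(SZ, SZ), Z))
  [4] mul(S(add(Z, mul(add(Z, mul(SZ, SZ)), SZ))), add(mul(SZ, SZ), Z))
  [5] add(add(mul(SZ, SZ), Z), mul(add(Z, mul(add(Z, mul(SZ, SZ)), SZ)), add(mul(SZ, SZ), Z)))
  [6] add(add(add(SZ, mul(Z, SZ)), Z), mul(add(Z, mul(add(Z, mul(SZ, SZ)), SZ)), add(mul(SZ, SZ), Z)))
  [7] add(add(S(add(Z, mul(Z, SZ))), Z), mul(add(Z, mul(add(Z, mul(SZ, SZ)), SZ)), add(mul(SZ, SZ), Z)))
  [8] add(S(add(add(Z, mul(Z, SZ)), Z)), mul(add(Z, mul(add(Z, mul(SZ, SZ)), SZ)), add(mul(SZ, SZ), Z)))
  [9] S(add(add(add(Z, mul(Z, SZ)), Z), mul(add(Z, mul(add(Z, mul(SZ, SZ)), SZ)), add(mul(SZ, SZ), Z))))
  [10] S(add(add(mul(Z, SZ), Z), mul(add(Z, mul(add(Z, mul(SZ, SZ)), SZ)), add(mul(SZ, SZ), Z))))
  [11] S(add(add(Z, Z), mul(add(Z, mul(add(Z, mul(SZ, SZ)), SZ)), add(mul(SZ, SZ), Z))))
  [12] S(add(Z, mul(add(Z, mul(add(Z, mul(SZ, SZ)), SZ)), add(mul(SZ, SZ), Z))))
  [13] S(mul(add(Z, mul(add(Z, mul(SZ, SZ)), SZ)), add(mul(SZ, SZ), Z)))
  [14] S(mul(mul(add(Z, mul(SZ, SZ)), SZ), add(mul(SZ, SZ), Z)))
  [15] S(mul(mul(mul(SZ, SZ), SZ), add(mul(SZ, SZ), Z)))
  [16] S(mul(mul(add(SZ, mul(Z, SZ)), SZ), add(mul(SZ, SZ), Z)))
  [17] S(mul(mul(S(add(Z, mul(Z, SZ))), SZ), add(mul(SZ, SZ), Z)))
  [18] S(mul(add(SZ, mul(add(Z, mul(Z, SZ)), SZ)), add(mul(SZ, SZ), Z)))
  [19] S(mul(S(add(Z, mul(add(Z, mul(Z, SZ)), SZ))), add(mul(SZ, SZ), Z)))
  [20] S(add(add(mul(SZ, SZ), Z), mul(add(Z, mul(add(Z, mul(Z, SZ)), SZ)), add(mul(SZ, SZ), Z))))
  [21] S(add(add(add(SZ, mul(Z, SZ)), Z), mul(add(Z, mul(add(Z, mul(Z, SZ)), SZ)), add(mul(SZ, SZ), Z))))
  [22] S(add(add(S(add(Z, mul(Z, SZ))), Z), mul(add(Z, mul(add(Z, mul(Z, SZ)), SZ)), add(mul(SZ, SZ), Z))))
  [23] S(add(S(add(add(Z, mul(Z, SZ)), Z)), mul(add(Z, mul(add(Z, mul(Z, SZ)), SZ)), add(mul(SZ, SZ), Z))))
  [24] S(S(add(add(add(Z, mul(Z, SZ)), Z), mul(add(Z, mul(add(Z, mul(Z, SZ)), SZ)), add(mul(SZ, SZ), Z)))))
  [25] S(S(add(add(mul(Z, SZ), Z), mul(add(Z, mul(add(Z, mul(Z, SZ)), SZ)), add(mul(SZ, SZ), Z)))))
  [26] S(S(add(add(Z, Z), mul(add(Z, mul(add(Z, mul(Z, SZ)), SZ)), add(mul(SZ, SZ), Z)))))
  [27] S(S(add(Z, mul(add(Z, mul(add(Z, mul(Z, SZ)), SZ)), add(mul(SZ, SZ), Z)))))
  [28] S(S(mul(add(Z, mul(add(Z, mul(Z, SZ)), SZ)), add(mul(SZ, SZ), Z))))
  [29] S(S(mul(mul(add(Z, mul(Z, SZ)), SZ), add(mul(SZ, SZ), Z))))
  [30] S(S(mul(mul(mul(Z, SZ), SZ), add(mul(SZ, SZ), Z))))
  [31] S(S(mul(mul(Z, SZ), add(mul(SZ, SZ), Z))))
  [32] S(S(mul(Z, add(mul(SZ, SZ), Z))))
  [33] SSZ

Term B:
  start: add(mul(add(SSSZ, Z), add(SSZ, SZ)), Z)
  [1] add(mul(S(add(SSZ, Z)), add(SSZ, SZ)), Z)
  [2] add(add(add(SSZ, SZ), mul(add(SSZ, Z), add(SSZ, SZ))), Z)
  [3] add(add(S(add(SZ, SZ)), mul(add(SSZ, Z), add(SSZ, SZ))), Z)
  [4] add(S(add(add(SZ, SZ), mul(add(SSZ, Z), add(SSZ, SZ)))), Z)
  [5] S(add(add(add(SZ, SZ), mul(add(SSZ, Z), add(SSZ, SZ))), Z))
  [6] S(add(add(S(add(Z, SZ)), mul(add(SSZ, Z), add(SSZ, SZ))), Z))
  [7] S(add(S(add(add(Z, SZ), mul(add(SSZ, Z), add(SSZ, SZ)))), Z))
  [8] S(S(add(add(add(Z, SZ), mul(add(SSZ, Z), add(SSZ, SZ))), Z)))
  [9] S(S(add(add(SZ, mul(add(SSZ, Z), add(SSZ, SZ))), Z)))
  [10] S(S(add(S(add(Z, mul(add(SSZ, Z), add(SSZ, SZ)))), Z)))
  [11] S(S(S(add(add(Z, mul(add(SSZ, Z), add(SSZ, SZ))), Z))))
  [12] S(S(S(add(mul(add(SSZ, Z), add(SSZ, SZ)), Z))))
  [13] S(S(S(add(mul(S(add(SZ, Z)), add(SSZ, SZ)), Z))))
  [14] S(S(S(add(add(add(SSZ, SZ), mul(add(SZ, Z), add(SSZ, SZ))), Z))))
  [15] S(S(S(add(add(S(add(SZ, SZ)), mul(add(SZ, Z), add(SSZ, SZ))), Z))))
  [16] S(S(S(add(S(add(add(SZ, SZ), mul(add(SZ, Z), add(SSZ, SZ)))), Z))))
  [17] S(S(S(S(add(add(add(SZ, SZ), mul(add(SZ, Z), add(SSZ, SZ))), Z)))))
  [18] S(S(S(S(add(add(S(add(Z, SZ)), mul(add(SZ, Z), add(SSZ, SZ))), Z)))))
  [19] S(S(S(S(add(S(add(add(Z, SZ), mul(add(SZ, Z), add(SSZ, SZ)))), Z)))))
  [20] S(S(S(S(S(add(add(add(Z, SZ), mul(add(SZ, Z), add(SSZ, SZ))), Z))))))
  [21] S(S(S(S(S(add(add(SZ, mul(add(SZ, Z), add(SSZ, SZ))), Z))))))
  [22] S(S(S(S(S(add(S(add(Z, mul(add(SZ, Z), add(SSZ, SZ)))), Z))))))
  [23] S(S(S(S(S(S(add(add(Z, mul(add(SZ, Z), add(SSZ, SZ))), Z)))))))
  [24] S(S(S(S(S(S(add(mul(add(SZ, Z), add(SSZ, SZ)), Z)))))))
  [25] S(S(S(S(S(S(add(mul(S(add(Z, Z)), add(SSZ, SZ)), Z)))))))
  [26] S(S(S(S(S(S(add(add(add(SSZ, SZ), mul(add(Z, Z), add(SSZ, SZ))), Z)))))))
  [27] S(S(S(S(S(S(add(add(S(add(SZ, SZ)), mul(add(Z, Z), add(SSZ, SZ))), Z)))))))
  [28] S(S(S(S(S(S(add(S(add(add(SZ, SZ), mul(add(Z, Z), add(SSZ, SZ)))), Z)))))))
  [29] S(S(S(S(S(S(S(add(add(add(SZ, SZ), mul(add(Z, Z), add(SSZ, SZ))), Z))))))))
  [30] S(S(S(S(S(S(S(add(add(S(add(Z, SZ)), mul(add(Z, Z), add(SSZ, SZ))), Z))))))))
  [31] S(S(S(S(S(S(S(add(S(add(add(Z, SZ), mul(add(Z, Z), add(SSZ, SZ)))), Z))))))))
  [32] S(S(S(S(S(S(S(S(add(add(add(Z, SZ), mul(add(Z, Z), add(SSZ, SZ))), Z)))))))))
  [33] S(S(S(S(S(S(S(S(add(add(SZ, mul(add(Z, Z), add(SSZ, SZ))), Z)))))))))
  [34] S(S(S(S(S(S(S(S(add(S(add(Z, mul(add(Z, Z), add(SSZ, SZ)))), Z)))))))))
  [35] S(S(S(S(S(S(S(S(S(add(add(Z, mul(add(Z, Z), add(SSZ, SZ))), Z))))))))))
  [36] S(S(S(S(S(S(S(S(S(add(mul(add(Z, Z), add(SSZ, SZ)), Z))))))))))
  [37] S(S(S(S(S(S(S(S(S(add(mul(Z, add(SSZ, SZ)), Z))))))))))
  [38] S(S(S(S(S(S(S(S(S(add(Z, Z))))))))))
  [39] S^9(Z)

Answer: DIFFERENT — A ⇓ SSZ, B ⇓ S^9(Z)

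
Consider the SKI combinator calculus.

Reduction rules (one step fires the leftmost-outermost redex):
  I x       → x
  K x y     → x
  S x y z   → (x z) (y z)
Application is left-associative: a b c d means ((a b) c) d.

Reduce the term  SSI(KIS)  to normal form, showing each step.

Answer: normal form = SII  (in 4 steps)

Derivation:
  start: SSI(KIS)
  step 1: S(KIS)(I(KIS))
  step 2: SI(I(KIS))
  step 3: SI(KIS)
  step 4: SII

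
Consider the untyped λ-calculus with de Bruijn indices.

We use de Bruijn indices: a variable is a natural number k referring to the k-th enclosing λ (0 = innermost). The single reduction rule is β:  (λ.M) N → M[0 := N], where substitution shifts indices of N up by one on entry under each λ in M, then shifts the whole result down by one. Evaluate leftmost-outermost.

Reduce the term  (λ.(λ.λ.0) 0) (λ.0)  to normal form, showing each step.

Answer: normal form = λ.0  (in 2 steps)

Working:
  start: (λ.(λ.λ.0) 0) (λ.0)
  →1  (λ.λ.0) (λ.0)
  →2  λ.0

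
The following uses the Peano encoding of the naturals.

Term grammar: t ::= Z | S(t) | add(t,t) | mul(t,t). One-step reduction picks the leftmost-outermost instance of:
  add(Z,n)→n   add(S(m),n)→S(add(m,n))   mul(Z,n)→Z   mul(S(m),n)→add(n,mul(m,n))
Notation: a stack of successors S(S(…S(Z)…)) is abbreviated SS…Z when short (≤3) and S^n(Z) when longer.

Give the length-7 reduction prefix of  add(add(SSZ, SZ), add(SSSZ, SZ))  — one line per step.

  start: add(add(SSZ, SZ), add(SSSZ, SZ))
  step 1: add(S(add(SZ, SZ)), add(SSSZ, SZ))
  step 2: S(add(add(SZ, SZ), add(SSSZ, SZ)))
  step 3: S(add(S(add(Z, SZ)), add(SSSZ, SZ)))
  step 4: S(S(add(add(Z, SZ), add(SSSZ, SZ))))
  step 5: S(S(add(SZ, add(SSSZ, SZ))))
  step 6: S(S(S(add(Z, add(SSSZ, SZ)))))
  step 7: S(S(S(add(SSSZ, SZ))))

Answer: after 7 steps: S(S(S(add(SSSZ, SZ))))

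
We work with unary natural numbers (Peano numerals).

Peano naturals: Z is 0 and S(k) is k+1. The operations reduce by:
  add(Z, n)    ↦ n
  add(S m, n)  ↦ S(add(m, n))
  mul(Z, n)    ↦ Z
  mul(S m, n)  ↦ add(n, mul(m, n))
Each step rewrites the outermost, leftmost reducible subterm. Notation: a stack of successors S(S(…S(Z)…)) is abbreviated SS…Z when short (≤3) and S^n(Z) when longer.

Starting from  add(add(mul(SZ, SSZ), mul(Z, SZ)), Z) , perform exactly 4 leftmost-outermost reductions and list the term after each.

Answer: after 4 steps: S(add(add(add(SZ, mul(Z, SSZ)), mul(Z, SZ)), Z))

Derivation:
  start: add(add(mul(SZ, SSZ), mul(Z, SZ)), Z)
  →1  add(add(add(SSZ, mul(Z, SSZ)), mul(Z, SZ)), Z)
  →2  add(add(S(add(SZ, mul(Z, SSZ))), mul(Z, SZ)), Z)
  →3  add(S(add(add(SZ, mul(Z, SSZ)), mul(Z, SZ))), Z)
  →4  S(add(add(add(SZ, mul(Z, SSZ)), mul(Z, SZ)), Z))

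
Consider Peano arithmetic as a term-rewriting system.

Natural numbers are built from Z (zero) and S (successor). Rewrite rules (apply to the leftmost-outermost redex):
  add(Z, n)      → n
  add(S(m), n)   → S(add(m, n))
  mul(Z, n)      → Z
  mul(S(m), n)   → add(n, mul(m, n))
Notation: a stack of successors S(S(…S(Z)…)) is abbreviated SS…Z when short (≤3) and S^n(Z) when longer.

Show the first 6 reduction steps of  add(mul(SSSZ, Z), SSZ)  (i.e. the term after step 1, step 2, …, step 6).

  start: add(mul(SSSZ, Z), SSZ)
  →1  add(add(Z, mul(SSZ, Z)), SSZ)
  →2  add(mul(SSZ, Z), SSZ)
  →3  add(add(Z, mul(SZ, Z)), SSZ)
  →4  add(mul(SZ, Z), SSZ)
  →5  add(add(Z, mul(Z, Z)), SSZ)
  →6  add(mul(Z, Z), SSZ)

Answer: after 6 steps: add(mul(Z, Z), SSZ)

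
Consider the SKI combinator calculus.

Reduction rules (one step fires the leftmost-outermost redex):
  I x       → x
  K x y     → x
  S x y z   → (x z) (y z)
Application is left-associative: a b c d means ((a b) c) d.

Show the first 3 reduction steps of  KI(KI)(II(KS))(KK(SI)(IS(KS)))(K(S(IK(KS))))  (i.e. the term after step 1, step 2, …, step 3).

Answer: after 3 steps: I(KS)(KK(SI)(IS(KS)))(K(S(IK(KS))))

Derivation:
  start: KI(KI)(II(KS))(KK(SI)(IS(KS)))(K(S(IK(KS))))
  step 1: I(II(KS))(KK(SI)(IS(KS)))(K(S(IK(KS))))
  step 2: II(KS)(KK(SI)(IS(KS)))(K(S(IK(KS))))
  step 3: I(KS)(KK(SI)(IS(KS)))(K(S(IK(KS))))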